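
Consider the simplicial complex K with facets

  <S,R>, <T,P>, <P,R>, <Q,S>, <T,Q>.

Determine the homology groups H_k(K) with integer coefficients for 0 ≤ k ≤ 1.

Take the total order P < Q < R < S < T on the vertex set. Then K (dimension 1) consists of the simplices:

  0-simplices (5): P, Q, R, S, T
  1-simplices (5): PR, PT, QS, QT, RS

so the chain groups are C_0 ≅ Z^5, C_1 ≅ Z^5.

Boundary ∂_1: C_1 → C_0 is given by ∂[p,q] = [q] − [p].
The 5×5 boundary matrix has rank 4 and Smith normal form diag(1,1,1,1).

Reading off H_k = ker ∂_k / im ∂_{k+1}:

  H_0: rank C_0 − rank ∂_1 = 5 − 4 = 1, and the invariant factors of ∂_1 are all 1, so H_0 ≅ Z.
  H_1: rank ker ∂_1 − rank ∂_2 = (5 − 4) − 0 = 1, and there is no ∂_2, so H_1 ≅ Z.

H_0 ≅ Z,  H_1 ≅ Z.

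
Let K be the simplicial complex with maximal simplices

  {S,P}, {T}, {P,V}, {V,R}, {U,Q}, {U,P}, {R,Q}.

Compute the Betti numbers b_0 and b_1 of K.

Take the total order P < Q < R < S < T < U < V on the vertex set. Then K (dimension 1) consists of the simplices:

  0-simplices (7): P, Q, R, S, T, U, V
  1-simplices (6): PS, PU, PV, QR, QU, RV

so the chain groups are C_0 ≅ Z^7, C_1 ≅ Z^6.

The boundary map ∂_1: C_1 → C_0 sends each edge [p,q] (with p < q) to q − p. For instance
  ∂QU = U − Q.
This gives a 7×6 integer matrix of rank 5; reducing to Smith normal form yields diagonal entries (1,1,1,1,1).

Now H_k = ker ∂_k / im ∂_{k+1}, so:

  H_0: rank C_0 − rank ∂_1 = 7 − 5 = 2, and the invariant factors of ∂_1 are all 1, so H_0 = Z^2.
  H_1: rank ker ∂_1 − rank ∂_2 = (6 − 5) − 0 = 1, and there is no ∂_2, so H_1 = Z.

Hence the Betti numbers are b_0 = 2, b_1 = 1.

b_0 = 2, b_1 = 1.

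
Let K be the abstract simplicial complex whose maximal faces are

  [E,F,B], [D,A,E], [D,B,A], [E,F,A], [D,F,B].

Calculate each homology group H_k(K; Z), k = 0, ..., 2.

Order the vertices as A < B < D < E < F. Listing each simplex with vertices in this order, K has dimension 2 with simplices:

  0-simplices (5): A, B, D, E, F
  1-simplices (10): AB, AD, AE, AF, BD, BE, BF, DE, DF, EF
  2-simplices (5): ABD, ADE, AEF, BDF, BEF

so the chain groups are C_0 ≅ Z^5, C_1 ≅ Z^10, C_2 ≅ Z^5.

Boundary ∂_1: C_1 → C_0 maps an edge to its endpoints' difference, ∂[p,q] = q − p. For instance
  ∂AE = E − A.
This gives a 5×10 integer matrix of rank 4; reducing to Smith normal form yields diagonal entries (1,1,1,1).

Boundary ∂_2: C_2 → C_1 sends each 2-simplex [p,q,r] to [q,r] − [p,r] + [p,q]. For instance
  ∂ADE = DE − AE + AD,
  ∂ABD = BD − AD + AB.
This gives a 10×5 integer matrix of rank 5; reducing to Smith normal form yields diagonal entries (1,1,1,1,1).

Reading off H_k = ker ∂_k / im ∂_{k+1}:

  H_0: rank C_0 − rank ∂_1 = 5 − 4 = 1, and the invariant factors of ∂_1 are all 1, so H_0 = Z.
  H_1: rank ker ∂_1 − rank ∂_2 = (10 − 4) − 5 = 1, and the invariant factors of ∂_2 are all 1, so H_1 = Z.
  H_2: rank ker ∂_2 − rank ∂_3 = (5 − 5) − 0 = 0, and there is no ∂_3, so H_2 = 0.

H_0 ≅ Z,  H_1 ≅ Z,  H_2 = 0.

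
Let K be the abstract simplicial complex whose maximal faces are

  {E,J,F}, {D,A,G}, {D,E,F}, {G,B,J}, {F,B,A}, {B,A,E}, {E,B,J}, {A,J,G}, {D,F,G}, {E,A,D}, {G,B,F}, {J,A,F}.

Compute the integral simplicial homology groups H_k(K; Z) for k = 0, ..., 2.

Fix the vertex order A < B < D < E < F < G < J and write every simplex with vertices in increasing order. Then dim K = 2 and the simplices of K are:

  0-simplices (7): A, B, D, E, F, G, J
  1-simplices (18): AB, AD, AE, AF, AG, AJ, BE, BF, BG, BJ, DE, DF, DG, EF, EJ, FG, FJ, GJ
  2-simplices (12): ABE, ABF, ADE, ADG, AFJ, AGJ, BEJ, BFG, BGJ, DEF, DFG, EFJ

giving chain groups C_0 ≅ Z^7, C_1 ≅ Z^18, C_2 ≅ Z^12.

Boundary ∂_1: C_1 → C_0 maps an edge to its endpoints' difference, ∂[p,q] = q − p.
The 7×18 boundary matrix has rank 6 and Smith normal form diag(1,1,1,1,1,1).

∂_2: C_2 → C_1 maps a triangle to the signed sum of its edges. For instance
  ∂BFG = FG − BG + BF,
  ∂AGJ = GJ − AJ + AG.
The resulting 18×12 matrix has rank 12, and its Smith normal form has invariant factors (1,1,1,1,1,1,1,1,1,1,1,2).

Computing H_k = (kernel of ∂_k) / (image of ∂_{k+1}):

  H_0: rank C_0 − rank ∂_1 = 7 − 6 = 1, and the invariant factors of ∂_1 are all 1, so H_0 = Z.
  H_1: rank ker ∂_1 − rank ∂_2 = (18 − 6) − 12 = 0, and ∂_2 has invariant factor 2 > 1, so H_1 = Z/2.
  H_2: rank ker ∂_2 − rank ∂_3 = (12 − 12) − 0 = 0, and there is no ∂_3, so H_2 = 0.

(K is a triangulation of the real projective plane RP^2.)

H_0 ≅ Z,  H_1 ≅ Z/2,  H_2 = 0.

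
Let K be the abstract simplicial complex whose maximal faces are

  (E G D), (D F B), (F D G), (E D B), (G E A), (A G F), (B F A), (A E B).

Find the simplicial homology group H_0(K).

H_0 ≅ Z.

Take the total order A < B < D < E < F < G on the vertex set. Then K (dimension 2) consists of the simplices:

  0-simplices (6): A, B, D, E, F, G
  1-simplices (12): AB, AE, AF, AG, BD, BE, BF, DE, DF, DG, EG, FG
  2-simplices (8): ABE, ABF, AEG, AFG, BDE, BDF, DEG, DFG

Hence C_0 ≅ Z^6, C_1 ≅ Z^12, C_2 ≅ Z^8.

The boundary map ∂_1: C_1 → C_0 sends each edge [p,q] (with p < q) to q − p.
The 6×12 boundary matrix has rank 5 and Smith normal form diag(1,1,1,1,1).

The boundary map ∂_2: C_2 → C_1 maps a triangle to the signed sum of its edges. For instance
  ∂BDE = DE − BE + BD,
  ∂ABF = BF − AF + AB.
As a 12×8 matrix over Z this has rank 7, with invariant factors (1,1,1,1,1,1,1).

Computing H_k = (kernel of ∂_k) / (image of ∂_{k+1}):

  H_0: rank C_0 − rank ∂_1 = 6 − 5 = 1, and the invariant factors of ∂_1 are all 1, so H_0 = Z.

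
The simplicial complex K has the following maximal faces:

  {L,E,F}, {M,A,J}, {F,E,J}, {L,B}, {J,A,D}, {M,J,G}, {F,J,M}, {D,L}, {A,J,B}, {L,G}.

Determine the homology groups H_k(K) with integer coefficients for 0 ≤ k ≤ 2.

Order the vertices as A < B < D < E < F < G < J < L < M. Listing each simplex with vertices in this order, K has dimension 2 with simplices:

  0-simplices (9): A, B, D, E, F, G, J, L, M
  1-simplices (18): AB, AD, AJ, AM, BJ, BL, DJ, DL, EF, EJ, EL, FJ, FL, FM, GJ, GL, GM, JM
  2-simplices (7): ABJ, ADJ, AJM, EFJ, EFL, FJM, GJM

so the chain groups are C_0 ≅ Z^9, C_1 ≅ Z^18, C_2 ≅ Z^7.

Boundary ∂_1: C_1 → C_0 sends each edge [p,q] (with p < q) to q − p.
As a 9×18 matrix over Z this has rank 8, with invariant factors (1,1,1,1,1,1,1,1).

The boundary map ∂_2: C_2 → C_1 maps a triangle to the signed sum of its edges. For instance
  ∂EFJ = FJ − EJ + EF,
  ∂GJM = JM − GM + GJ.
As a 18×7 matrix over Z this has rank 7, with invariant factors (1,1,1,1,1,1,1).

Reading off H_k = ker ∂_k / im ∂_{k+1}:

  H_0: rank C_0 − rank ∂_1 = 9 − 8 = 1, and the invariant factors of ∂_1 are all 1, so H_0 = Z.
  H_1: rank ker ∂_1 − rank ∂_2 = (18 − 8) − 7 = 3, and the invariant factors of ∂_2 are all 1, so H_1 = Z^3.
  H_2: rank ker ∂_2 − rank ∂_3 = (7 − 7) − 0 = 0, and there is no ∂_3, so H_2 = 0.

H_0 = Z,  H_1 = Z^3,  H_2 = 0.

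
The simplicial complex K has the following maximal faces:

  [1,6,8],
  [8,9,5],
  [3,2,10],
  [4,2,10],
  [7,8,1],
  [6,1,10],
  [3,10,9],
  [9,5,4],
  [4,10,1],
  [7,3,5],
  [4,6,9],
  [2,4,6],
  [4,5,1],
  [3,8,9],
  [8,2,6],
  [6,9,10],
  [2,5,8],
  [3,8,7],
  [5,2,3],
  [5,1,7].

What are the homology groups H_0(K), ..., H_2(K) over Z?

H_0 ≅ Z,  H_1 ≅ Z × Z/2,  H_2 = 0.

We work with the vertex ordering 1 < 2 < 3 < 4 < 5 < 6 < 7 < 8 < 9 < 10. The simplices of K, each written with vertices in increasing order, are:

  0-simplices (10): [1], [2], [3], [4], [5], [6], [7], [8], [9], [10]
  1-simplices (30): (30 of them)
  2-simplices (20): (20 of them)

so the chain groups are C_0 ≅ Z^10, C_1 ≅ Z^30, C_2 ≅ Z^20.

Boundary ∂_1: C_1 → C_0 maps an edge to its endpoints' difference, ∂[p,q] = q − p. For instance
  ∂[2,6] = [6] − [2].
This gives a 10×30 integer matrix of rank 9; reducing to Smith normal form yields diagonal entries (1,1,1,1,1,1,1,1,1).

The boundary map ∂_2: C_2 → C_1 maps a triangle to the signed sum of its edges. For instance
  ∂[3,9,10] = [9,10] − [3,10] + [3,9],
  ∂[3,7,8] = [7,8] − [3,8] + [3,7].
The 30×20 boundary matrix has rank 20 and Smith normal form diag(1,1,1,1,1,1,1,1,1,1,1,1,1,1,1,1,1,1,1,2).

Reading off H_k = ker ∂_k / im ∂_{k+1}:

  H_0: rank C_0 − rank ∂_1 = 10 − 9 = 1, and the invariant factors of ∂_1 are all 1, so H_0 ≅ Z.
  H_1: rank ker ∂_1 − rank ∂_2 = (30 − 9) − 20 = 1, and ∂_2 has invariant factor 2 > 1, so H_1 ≅ Z × Z/2.
  H_2: rank ker ∂_2 − rank ∂_3 = (20 − 20) − 0 = 0, and there is no ∂_3, so H_2 ≅ 0.

As a check, the Euler characteristic is 10 − 30 + 20 = 0, which agrees with 1 − 1 + 0 = 0.
(K is a triangulation of the Klein bottle.)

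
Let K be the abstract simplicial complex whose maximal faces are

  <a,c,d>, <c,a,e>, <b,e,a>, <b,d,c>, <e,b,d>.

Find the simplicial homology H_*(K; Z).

We work with the vertex ordering a < b < c < d < e. The simplices of K, each written with vertices in increasing order, are:

  0-simplices (5): a, b, c, d, e
  1-simplices (10): ab, ac, ad, ae, bc, bd, be, cd, ce, de
  2-simplices (5): abe, acd, ace, bcd, bde

so the chain groups are C_0 ≅ Z^5, C_1 ≅ Z^10, C_2 ≅ Z^5.

Boundary ∂_1: C_1 → C_0 maps an edge to its endpoints' difference, ∂[p,q] = q − p. For instance
  ∂ce = e − c.
As a 5×10 matrix over Z this has rank 4, with invariant factors (1,1,1,1).

The boundary map ∂_2: C_2 → C_1 acts by ∂[p,q,r] = [q,r] − [p,r] + [p,q]. For instance
  ∂ace = ce − ae + ac,
  ∂bde = de − be + bd.
The resulting 10×5 matrix has rank 5, and its Smith normal form has invariant factors (1,1,1,1,1).

From H_k ≅ ker(∂_k) / im(∂_{k+1}) we obtain:

  H_0: rank C_0 − rank ∂_1 = 5 − 4 = 1, and the invariant factors of ∂_1 are all 1, so H_0 = Z.
  H_1: rank ker ∂_1 − rank ∂_2 = (10 − 4) − 5 = 1, and the invariant factors of ∂_2 are all 1, so H_1 = Z.
  H_2: rank ker ∂_2 − rank ∂_3 = (5 − 5) − 0 = 0, and there is no ∂_3, so H_2 = 0.

As a check, the Euler characteristic is 5 − 10 + 5 = 0, which agrees with 1 − 1 + 0 = 0.

H_0 ≅ Z,  H_1 ≅ Z,  H_2 = 0.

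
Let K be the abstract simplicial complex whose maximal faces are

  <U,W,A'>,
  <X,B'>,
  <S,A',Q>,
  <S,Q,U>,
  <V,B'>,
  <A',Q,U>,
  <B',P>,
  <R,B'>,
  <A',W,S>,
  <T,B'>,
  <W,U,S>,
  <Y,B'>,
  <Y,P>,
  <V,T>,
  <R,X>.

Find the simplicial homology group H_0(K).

Take the total order P < Q < R < S < T < U < V < W < X < Y < A' < B' on the vertex set. Then K (dimension 2) consists of the simplices:

  0-simplices (12): [P], [Q], [R], [S], [T], [U], [V], [W], [X], [Y], [A'], [B']
  1-simplices (18): [P,Y], [P,B'], [Q,S], [Q,U], [Q,A'], [R,X], [R,B'], [S,U], [S,W], [S,A'], [T,V], [T,B'], [U,W], [U,A'], [V,B'], [W,A'], [X,B'], [Y,B']
  2-simplices (6): [Q,S,U], [Q,S,A'], [Q,U,A'], [S,U,W], [S,W,A'], [U,W,A']

giving chain groups C_0 ≅ Z^12, C_1 ≅ Z^18, C_2 ≅ Z^6.

Boundary ∂_1: C_1 → C_0 maps an edge to its endpoints' difference, ∂[p,q] = q − p.
The 12×18 boundary matrix has rank 10 and Smith normal form diag(1,1,1,1,1,1,1,1,1,1).

Boundary ∂_2: C_2 → C_1 acts by ∂[p,q,r] = [q,r] − [p,r] + [p,q]. For instance
  ∂[U,W,A'] = [W,A'] − [U,A'] + [U,W],
  ∂[Q,S,U] = [S,U] − [Q,U] + [Q,S].
The resulting 18×6 matrix has rank 5, and its Smith normal form has invariant factors (1,1,1,1,1).

From H_k ≅ ker(∂_k) / im(∂_{k+1}) we obtain:

  H_0: rank C_0 − rank ∂_1 = 12 − 10 = 2, and the invariant factors of ∂_1 are all 1, so H_0 ≅ Z^2.

H_0 = Z^2.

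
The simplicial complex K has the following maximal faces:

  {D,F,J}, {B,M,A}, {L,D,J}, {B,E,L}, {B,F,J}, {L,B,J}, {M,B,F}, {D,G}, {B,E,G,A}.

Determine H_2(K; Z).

H_2 ≅ 0.

Order the vertices as A < B < D < E < F < G < J < L < M. Listing each simplex with vertices in this order, K has dimension 3 with simplices:

  0-simplices (9): A, B, D, E, F, G, J, L, M
  1-simplices (19): AB, AE, AG, AM, BE, BF, BG, BJ, BL, BM, DF, DG, DJ, DL, EG, EL, FJ, FM, JL
  2-simplices (11): ABE, ABG, ABM, AEG, BEG, BEL, BFJ, BFM, BJL, DFJ, DJL
  3-simplices (1): ABEG

so the chain groups are C_0 ≅ Z^9, C_1 ≅ Z^19, C_2 ≅ Z^11, C_3 ≅ Z^1.

The boundary map ∂_1: C_1 → C_0 is given by ∂[p,q] = [q] − [p]. For instance
  ∂JL = L − J.
The 9×19 boundary matrix has rank 8 and Smith normal form diag(1,1,1,1,1,1,1,1).

The boundary map ∂_2: C_2 → C_1 maps a triangle to the signed sum of its edges. For instance
  ∂BEG = EG − BG + BE,
  ∂ABG = BG − AG + AB.
This gives a 19×11 integer matrix of rank 10; reducing to Smith normal form yields diagonal entries (1,1,1,1,1,1,1,1,1,1).

The boundary map ∂_3: C_3 → C_2 sends each 3-simplex σ to the alternating sum Σ_i (−1)^i (σ with its i-th vertex removed). For instance
  ∂ABEG = BEG − AEG + ABG − ABE.
The 11×1 boundary matrix has rank 1 and Smith normal form diag(1).

From H_k ≅ ker(∂_k) / im(∂_{k+1}) we obtain:

  H_2: rank ker ∂_2 − rank ∂_3 = (11 − 10) − 1 = 0, and the invariant factors of ∂_3 are all 1, so H_2 ≅ 0.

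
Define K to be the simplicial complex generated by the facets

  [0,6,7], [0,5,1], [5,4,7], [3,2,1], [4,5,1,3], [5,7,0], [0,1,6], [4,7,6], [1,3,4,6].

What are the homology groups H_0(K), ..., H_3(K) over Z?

H_0 ≅ Z,  H_1 = 0,  H_2 ≅ Z,  H_3 = 0.

Fix the vertex order 0 < 1 < 2 < 3 < 4 < 5 < 6 < 7 and write every simplex with vertices in increasing order. Then dim K = 3 and the simplices of K are:

  0-simplices (8): [0], [1], [2], [3], [4], [5], [6], [7]
  1-simplices (18): [0,1], [0,5], [0,6], [0,7], [1,2], [1,3], [1,4], [1,5], [1,6], [2,3], [3,4], [3,5], [3,6], [4,5], [4,6], [4,7], [5,7], [6,7]
  2-simplices (14): [0,1,5], [0,1,6], [0,5,7], [0,6,7], [1,2,3], [1,3,4], [1,3,5], [1,3,6], [1,4,5], [1,4,6], [3,4,5], [3,4,6], [4,5,7], [4,6,7]
  3-simplices (2): [1,3,4,5], [1,3,4,6]

Hence C_0 ≅ Z^8, C_1 ≅ Z^18, C_2 ≅ Z^14, C_3 ≅ Z^2.

Boundary ∂_1: C_1 → C_0 sends each edge [p,q] (with p < q) to q − p.
This gives a 8×18 integer matrix of rank 7; reducing to Smith normal form yields diagonal entries (1,1,1,1,1,1,1).

The boundary map ∂_2: C_2 → C_1 maps a triangle to the signed sum of its edges. For instance
  ∂[1,3,6] = [3,6] − [1,6] + [1,3],
  ∂[4,6,7] = [6,7] − [4,7] + [4,6].
This gives a 18×14 integer matrix of rank 11; reducing to Smith normal form yields diagonal entries (1,1,1,1,1,1,1,1,1,1,1).

∂_3: C_3 → C_2 sends each 3-simplex σ to the alternating sum Σ_i (−1)^i (σ with its i-th vertex removed). For instance
  ∂[1,3,4,5] = [3,4,5] − [1,4,5] + [1,3,5] − [1,3,4],
  ∂[1,3,4,6] = [3,4,6] − [1,4,6] + [1,3,6] − [1,3,4].
As a 14×2 matrix over Z this has rank 2, with invariant factors (1,1).

From H_k ≅ ker(∂_k) / im(∂_{k+1}) we obtain:

  H_0: rank C_0 − rank ∂_1 = 8 − 7 = 1, and the invariant factors of ∂_1 are all 1, so H_0 ≅ Z.
  H_1: rank ker ∂_1 − rank ∂_2 = (18 − 7) − 11 = 0, and the invariant factors of ∂_2 are all 1, so H_1 ≅ 0.
  H_2: rank ker ∂_2 − rank ∂_3 = (14 − 11) − 2 = 1, and the invariant factors of ∂_3 are all 1, so H_2 ≅ Z.
  H_3: rank ker ∂_3 − rank ∂_4 = (2 − 2) − 0 = 0, and there is no ∂_4, so H_3 ≅ 0.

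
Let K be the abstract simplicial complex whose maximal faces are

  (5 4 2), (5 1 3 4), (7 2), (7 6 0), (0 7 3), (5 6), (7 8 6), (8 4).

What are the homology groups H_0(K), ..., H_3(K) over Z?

Take the total order 0 < 1 < 2 < 3 < 4 < 5 < 6 < 7 < 8 on the vertex set. Then K (dimension 3) consists of the simplices:

  0-simplices (9): [0], [1], [2], [3], [4], [5], [6], [7], [8]
  1-simplices (18): [0,3], [0,6], [0,7], [1,3], [1,4], [1,5], [2,4], [2,5], [2,7], [3,4], [3,5], [3,7], [4,5], [4,8], [5,6], [6,7], [6,8], [7,8]
  2-simplices (8): [0,3,7], [0,6,7], [1,3,4], [1,3,5], [1,4,5], [2,4,5], [3,4,5], [6,7,8]
  3-simplices (1): [1,3,4,5]

giving chain groups C_0 ≅ Z^9, C_1 ≅ Z^18, C_2 ≅ Z^8, C_3 ≅ Z^1.

Boundary ∂_1: C_1 → C_0 maps an edge to its endpoints' difference, ∂[p,q] = q − p. For instance
  ∂[1,5] = [5] − [1].
This gives a 9×18 integer matrix of rank 8; reducing to Smith normal form yields diagonal entries (1,1,1,1,1,1,1,1).

Boundary ∂_2: C_2 → C_1 maps a triangle to the signed sum of its edges. For instance
  ∂[2,4,5] = [4,5] − [2,5] + [2,4],
  ∂[1,3,4] = [3,4] − [1,4] + [1,3].
This gives a 18×8 integer matrix of rank 7; reducing to Smith normal form yields diagonal entries (1,1,1,1,1,1,1).

The boundary map ∂_3: C_3 → C_2 sends each 3-simplex σ to the alternating sum Σ_i (−1)^i (σ with its i-th vertex removed). For instance
  ∂[1,3,4,5] = [3,4,5] − [1,4,5] + [1,3,5] − [1,3,4].
The resulting 8×1 matrix has rank 1, and its Smith normal form has invariant factors (1).

From H_k ≅ ker(∂_k) / im(∂_{k+1}) we obtain:

  H_0: rank C_0 − rank ∂_1 = 9 − 8 = 1, and the invariant factors of ∂_1 are all 1, so H_0 ≅ Z.
  H_1: rank ker ∂_1 − rank ∂_2 = (18 − 8) − 7 = 3, and the invariant factors of ∂_2 are all 1, so H_1 ≅ Z^3.
  H_2: rank ker ∂_2 − rank ∂_3 = (8 − 7) − 1 = 0, and the invariant factors of ∂_3 are all 1, so H_2 ≅ 0.
  H_3: rank ker ∂_3 − rank ∂_4 = (1 − 1) − 0 = 0, and there is no ∂_4, so H_3 ≅ 0.

H_0 = Z,  H_1 = Z^3,  H_2 = 0,  H_3 = 0.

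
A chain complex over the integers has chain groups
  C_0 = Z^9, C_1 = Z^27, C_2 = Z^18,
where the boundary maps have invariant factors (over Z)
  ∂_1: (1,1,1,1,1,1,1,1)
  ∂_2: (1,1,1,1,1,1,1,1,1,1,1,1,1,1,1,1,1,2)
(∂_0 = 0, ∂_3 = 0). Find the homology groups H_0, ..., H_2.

H_0 = Z,  H_1 = Z × Z/2,  H_2 = 0.

H_0: b_0 = 9 − 0 − 8 = 1; torsion from ∂_1 factors > 1: none. So H_0 = Z.
H_1: b_1 = 27 − 8 − 18 = 1; torsion from ∂_2 factors > 1: [2]. So H_1 = Z × Z/2.
H_2: b_2 = 18 − 18 − 0 = 0; torsion from ∂_3 factors > 1: none. So H_2 = 0.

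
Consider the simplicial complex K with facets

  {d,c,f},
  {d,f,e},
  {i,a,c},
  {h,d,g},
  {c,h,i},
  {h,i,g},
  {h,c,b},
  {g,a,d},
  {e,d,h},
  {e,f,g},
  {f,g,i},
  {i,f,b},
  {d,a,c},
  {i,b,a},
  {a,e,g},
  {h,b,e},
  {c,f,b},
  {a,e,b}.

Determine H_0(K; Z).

K has 9 vertices, 27 edges, 18 triangles.
rank ∂_0 = 0, rank ∂_1 = 8 ⇒ b_0 = 9 − 0 − 8 = 1; all invariant factors of ∂_1 are 1 so no torsion. So H_0 = Z.

H_0 ≅ Z.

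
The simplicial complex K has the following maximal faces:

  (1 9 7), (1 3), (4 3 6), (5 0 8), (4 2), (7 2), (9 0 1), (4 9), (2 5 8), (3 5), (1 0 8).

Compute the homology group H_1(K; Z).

H_1 = Z^4.

Take the total order 0 < 1 < 2 < 3 < 4 < 5 < 6 < 7 < 8 < 9 on the vertex set. Then K (dimension 2) consists of the simplices:

  0-simplices (10): [0], [1], [2], [3], [4], [5], [6], [7], [8], [9]
  1-simplices (19): [0,1], [0,5], [0,8], [0,9], [1,3], [1,7], [1,8], [1,9], [2,4], [2,5], [2,7], [2,8], [3,4], [3,5], [3,6], [4,6], [4,9], [5,8], [7,9]
  2-simplices (6): [0,1,8], [0,1,9], [0,5,8], [1,7,9], [2,5,8], [3,4,6]

Hence C_0 ≅ Z^10, C_1 ≅ Z^19, C_2 ≅ Z^6.

Boundary ∂_1: C_1 → C_0 maps an edge to its endpoints' difference, ∂[p,q] = q − p.
The 10×19 boundary matrix has rank 9 and Smith normal form diag(1,1,1,1,1,1,1,1,1).

The boundary map ∂_2: C_2 → C_1 maps a triangle to the signed sum of its edges. For instance
  ∂[0,1,8] = [1,8] − [0,8] + [0,1],
  ∂[2,5,8] = [5,8] − [2,8] + [2,5].
As a 19×6 matrix over Z this has rank 6, with invariant factors (1,1,1,1,1,1).

From H_k ≅ ker(∂_k) / im(∂_{k+1}) we obtain:

  H_1: rank ker ∂_1 − rank ∂_2 = (19 − 9) − 6 = 4, and the invariant factors of ∂_2 are all 1, so H_1 ≅ Z^4.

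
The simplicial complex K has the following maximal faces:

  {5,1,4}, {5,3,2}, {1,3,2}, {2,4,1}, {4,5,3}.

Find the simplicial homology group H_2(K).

H_2 = 0.

K has 5 vertices, 10 edges, 5 triangles.
rank ∂_2 = 5, rank ∂_3 = 0 ⇒ b_2 = 5 − 5 − 0 = 0. So H_2 = 0.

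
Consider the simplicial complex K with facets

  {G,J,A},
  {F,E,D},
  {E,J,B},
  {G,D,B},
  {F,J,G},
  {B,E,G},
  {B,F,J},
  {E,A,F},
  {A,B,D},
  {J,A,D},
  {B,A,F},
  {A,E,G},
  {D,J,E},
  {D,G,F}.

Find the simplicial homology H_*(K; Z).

H_0 = Z,  H_1 = Z^2,  H_2 = Z.

Take the total order A < B < D < E < F < G < J on the vertex set. Then K (dimension 2) consists of the simplices:

  0-simplices (7): A, B, D, E, F, G, J
  1-simplices (21): AB, AD, AE, AF, AG, AJ, BD, BE, BF, BG, BJ, DE, DF, DG, DJ, EF, EG, EJ, FG, FJ, GJ
  2-simplices (14): ABD, ABF, ADJ, AEF, AEG, AGJ, BDG, BEG, BEJ, BFJ, DEF, DEJ, DFG, FGJ

so the chain groups are C_0 ≅ Z^7, C_1 ≅ Z^21, C_2 ≅ Z^14.

Boundary ∂_1: C_1 → C_0 is given by ∂[p,q] = [q] − [p]. For instance
  ∂DF = F − D.
The 7×21 boundary matrix has rank 6 and Smith normal form diag(1,1,1,1,1,1).

The boundary map ∂_2: C_2 → C_1 maps a triangle to the signed sum of its edges. For instance
  ∂DFG = FG − DG + DF,
  ∂BFJ = FJ − BJ + BF.
As a 21×14 matrix over Z this has rank 13, with invariant factors (1,1,1,1,1,1,1,1,1,1,1,1,1).

Reading off H_k = ker ∂_k / im ∂_{k+1}:

  H_0: rank C_0 − rank ∂_1 = 7 − 6 = 1, and the invariant factors of ∂_1 are all 1, so H_0 = Z.
  H_1: rank ker ∂_1 − rank ∂_2 = (21 − 6) − 13 = 2, and the invariant factors of ∂_2 are all 1, so H_1 = Z^2.
  H_2: rank ker ∂_2 − rank ∂_3 = (14 − 13) − 0 = 1, and there is no ∂_3, so H_2 = Z.

As a check, the Euler characteristic is 7 − 21 + 14 = 0, which agrees with 1 − 2 + 1 = 0.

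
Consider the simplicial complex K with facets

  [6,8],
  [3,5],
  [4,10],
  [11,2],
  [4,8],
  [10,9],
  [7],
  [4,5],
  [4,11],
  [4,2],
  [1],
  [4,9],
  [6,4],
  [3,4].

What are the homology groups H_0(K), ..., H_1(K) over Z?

H_0 = Z^3,  H_1 = Z^4.

We work with the vertex ordering 1 < 2 < 3 < 4 < 5 < 6 < 7 < 8 < 9 < 10 < 11. The simplices of K, each written with vertices in increasing order, are:

  0-simplices (11): [1], [2], [3], [4], [5], [6], [7], [8], [9], [10], [11]
  1-simplices (12): [2,4], [2,11], [3,4], [3,5], [4,5], [4,6], [4,8], [4,9], [4,10], [4,11], [6,8], [9,10]

Hence C_0 ≅ Z^11, C_1 ≅ Z^12.

The boundary map ∂_1: C_1 → C_0 sends each edge [p,q] (with p < q) to q − p. For instance
  ∂[2,4] = [4] − [2].
This gives a 11×12 integer matrix of rank 8; reducing to Smith normal form yields diagonal entries (1,1,1,1,1,1,1,1).

Computing H_k = (kernel of ∂_k) / (image of ∂_{k+1}):

  H_0: rank C_0 − rank ∂_1 = 11 − 8 = 3, and the invariant factors of ∂_1 are all 1, so H_0 ≅ Z^3.
  H_1: rank ker ∂_1 − rank ∂_2 = (12 − 8) − 0 = 4, and there is no ∂_2, so H_1 ≅ Z^4.

As a check, the Euler characteristic is 11 − 12 = -1, which agrees with 3 − 4 = -1.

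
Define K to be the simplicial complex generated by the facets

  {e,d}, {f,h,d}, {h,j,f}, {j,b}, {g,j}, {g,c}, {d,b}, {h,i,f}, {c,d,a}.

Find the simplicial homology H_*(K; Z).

We work with the vertex ordering a < b < c < d < e < f < g < h < i < j. The simplices of K, each written with vertices in increasing order, are:

  0-simplices (10): a, b, c, d, e, f, g, h, i, j
  1-simplices (15): ac, ad, bd, bj, cd, cg, de, df, dh, fh, fi, fj, gj, hi, hj
  2-simplices (4): acd, dfh, fhi, fhj

so the chain groups are C_0 ≅ Z^10, C_1 ≅ Z^15, C_2 ≅ Z^4.

The boundary map ∂_1: C_1 → C_0 sends each edge [p,q] (with p < q) to q − p.
As a 10×15 matrix over Z this has rank 9, with invariant factors (1,1,1,1,1,1,1,1,1).

The boundary map ∂_2: C_2 → C_1 sends each 2-simplex [p,q,r] to [q,r] − [p,r] + [p,q]. For instance
  ∂acd = cd − ad + ac,
  ∂fhj = hj − fj + fh.
This gives a 15×4 integer matrix of rank 4; reducing to Smith normal form yields diagonal entries (1,1,1,1).

Now H_k = ker ∂_k / im ∂_{k+1}, so:

  H_0: rank C_0 − rank ∂_1 = 10 − 9 = 1, and the invariant factors of ∂_1 are all 1, so H_0 ≅ Z.
  H_1: rank ker ∂_1 − rank ∂_2 = (15 − 9) − 4 = 2, and the invariant factors of ∂_2 are all 1, so H_1 ≅ Z^2.
  H_2: rank ker ∂_2 − rank ∂_3 = (4 − 4) − 0 = 0, and there is no ∂_3, so H_2 ≅ 0.

H_0 ≅ Z,  H_1 ≅ Z^2,  H_2 = 0.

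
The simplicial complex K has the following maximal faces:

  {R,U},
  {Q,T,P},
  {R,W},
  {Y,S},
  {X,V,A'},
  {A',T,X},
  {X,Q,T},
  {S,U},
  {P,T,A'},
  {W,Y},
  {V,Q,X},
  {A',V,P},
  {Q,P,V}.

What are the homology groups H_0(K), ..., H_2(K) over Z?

H_0 ≅ Z^2,  H_1 ≅ Z,  H_2 ≅ Z.

Take the total order P < Q < R < S < T < U < V < W < X < Y < A' on the vertex set. Then K (dimension 2) consists of the simplices:

  0-simplices (11): [P], [Q], [R], [S], [T], [U], [V], [W], [X], [Y], [A']
  1-simplices (17): [P,Q], [P,T], [P,V], [P,A'], [Q,T], [Q,V], [Q,X], [R,U], [R,W], [S,U], [S,Y], [T,X], [T,A'], [V,X], [V,A'], [W,Y], [X,A']
  2-simplices (8): [P,Q,T], [P,Q,V], [P,T,A'], [P,V,A'], [Q,T,X], [Q,V,X], [T,X,A'], [V,X,A']

giving chain groups C_0 ≅ Z^11, C_1 ≅ Z^17, C_2 ≅ Z^8.

∂_1: C_1 → C_0 maps an edge to its endpoints' difference, ∂[p,q] = q − p.
The resulting 11×17 matrix has rank 9, and its Smith normal form has invariant factors (1,1,1,1,1,1,1,1,1).

∂_2: C_2 → C_1 maps a triangle to the signed sum of its edges. For instance
  ∂[P,Q,T] = [Q,T] − [P,T] + [P,Q],
  ∂[V,X,A'] = [X,A'] − [V,A'] + [V,X].
As a 17×8 matrix over Z this has rank 7, with invariant factors (1,1,1,1,1,1,1).

Computing H_k = (kernel of ∂_k) / (image of ∂_{k+1}):

  H_0: rank C_0 − rank ∂_1 = 11 − 9 = 2, and the invariant factors of ∂_1 are all 1, so H_0 = Z^2.
  H_1: rank ker ∂_1 − rank ∂_2 = (17 − 9) − 7 = 1, and the invariant factors of ∂_2 are all 1, so H_1 = Z.
  H_2: rank ker ∂_2 − rank ∂_3 = (8 − 7) − 0 = 1, and there is no ∂_3, so H_2 = Z.

As a check, the Euler characteristic is 11 − 17 + 8 = 2, which agrees with 2 − 1 + 1 = 2.
(K is a triangulation of the disjoint union of the 2-sphere S^2 and the circle S^1.)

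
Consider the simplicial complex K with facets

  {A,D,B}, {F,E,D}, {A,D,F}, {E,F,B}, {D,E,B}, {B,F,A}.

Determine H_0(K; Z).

H_0 ≅ Z.

Fix the vertex order A < B < D < E < F and write every simplex with vertices in increasing order. Then dim K = 2 and the simplices of K are:

  0-simplices (5): A, B, D, E, F
  1-simplices (9): AB, AD, AF, BD, BE, BF, DE, DF, EF
  2-simplices (6): ABD, ABF, ADF, BDE, BEF, DEF

so the chain groups are C_0 ≅ Z^5, C_1 ≅ Z^9, C_2 ≅ Z^6.

∂_1: C_1 → C_0 sends each edge [p,q] (with p < q) to q − p. For instance
  ∂AD = D − A.
The 5×9 boundary matrix has rank 4 and Smith normal form diag(1,1,1,1).

Boundary ∂_2: C_2 → C_1 maps a triangle to the signed sum of its edges. For instance
  ∂DEF = EF − DF + DE,
  ∂BDE = DE − BE + BD.
The 9×6 boundary matrix has rank 5 and Smith normal form diag(1,1,1,1,1).

Reading off H_k = ker ∂_k / im ∂_{k+1}:

  H_0: rank C_0 − rank ∂_1 = 5 − 4 = 1, and the invariant factors of ∂_1 are all 1, so H_0 = Z.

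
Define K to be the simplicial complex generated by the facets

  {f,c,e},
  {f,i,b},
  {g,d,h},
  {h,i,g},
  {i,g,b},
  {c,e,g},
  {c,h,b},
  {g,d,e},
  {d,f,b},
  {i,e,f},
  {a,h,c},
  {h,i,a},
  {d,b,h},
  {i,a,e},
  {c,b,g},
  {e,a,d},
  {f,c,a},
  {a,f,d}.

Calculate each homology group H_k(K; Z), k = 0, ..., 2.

H_0 = Z,  H_1 = Z ⊕ Z_2,  H_2 = 0.

Order the vertices as a < b < c < d < e < f < g < h < i. Listing each simplex with vertices in this order, K has dimension 2 with simplices:

  0-simplices (9): a, b, c, d, e, f, g, h, i
  1-simplices (27): ac, ad, ae, af, ah, ai, bc, bd, bf, bg, bh, bi, ce, cf, cg, ch, de, df, dg, dh, ef, eg, ei, fi, gh, gi, hi
  2-simplices (18): acf, ach, ade, adf, aei, ahi, bcg, bch, bdf, bdh, bfi, bgi, cef, ceg, deg, dgh, efi, ghi

so the chain groups are C_0 ≅ Z^9, C_1 ≅ Z^27, C_2 ≅ Z^18.

The boundary map ∂_1: C_1 → C_0 sends each edge [p,q] (with p < q) to q − p. For instance
  ∂ae = e − a.
This gives a 9×27 integer matrix of rank 8; reducing to Smith normal form yields diagonal entries (1,1,1,1,1,1,1,1).

∂_2: C_2 → C_1 acts by ∂[p,q,r] = [q,r] − [p,r] + [p,q]. For instance
  ∂acf = cf − af + ac,
  ∂bfi = fi − bi + bf.
The resulting 27×18 matrix has rank 18, and its Smith normal form has invariant factors (1,1,1,1,1,1,1,1,1,1,1,1,1,1,1,1,1,2).

Reading off H_k = ker ∂_k / im ∂_{k+1}:

  H_0: rank C_0 − rank ∂_1 = 9 − 8 = 1, and the invariant factors of ∂_1 are all 1, so H_0 = Z.
  H_1: rank ker ∂_1 − rank ∂_2 = (27 − 8) − 18 = 1, and ∂_2 has invariant factor 2 > 1, so H_1 = Z ⊕ Z_2.
  H_2: rank ker ∂_2 − rank ∂_3 = (18 − 18) − 0 = 0, and there is no ∂_3, so H_2 = 0.

(K is a triangulation of the Klein bottle.)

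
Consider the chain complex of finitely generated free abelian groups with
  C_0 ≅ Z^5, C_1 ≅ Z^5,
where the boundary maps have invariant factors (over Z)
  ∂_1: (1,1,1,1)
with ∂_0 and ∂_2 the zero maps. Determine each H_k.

H_0 ≅ Z,  H_1 ≅ Z.

H_0: b_0 = 5 − 0 − 4 = 1; torsion from ∂_1 factors > 1: none. So H_0 ≅ Z.
H_1: b_1 = 5 − 4 − 0 = 1; torsion from ∂_2 factors > 1: none. So H_1 ≅ Z.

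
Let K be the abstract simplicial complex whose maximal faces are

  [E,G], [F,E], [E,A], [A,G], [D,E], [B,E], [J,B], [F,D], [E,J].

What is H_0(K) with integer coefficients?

H_0 ≅ Z.

Fix the vertex order A < B < D < E < F < G < J and write every simplex with vertices in increasing order. Then dim K = 1 and the simplices of K are:

  0-simplices (7): A, B, D, E, F, G, J
  1-simplices (9): AE, AG, BE, BJ, DE, DF, EF, EG, EJ

Hence C_0 ≅ Z^7, C_1 ≅ Z^9.

The boundary map ∂_1: C_1 → C_0 is given by ∂[p,q] = [q] − [p]. For instance
  ∂EF = F − E.
The 7×9 boundary matrix has rank 6 and Smith normal form diag(1,1,1,1,1,1).

Now H_k = ker ∂_k / im ∂_{k+1}, so:

  H_0: rank C_0 − rank ∂_1 = 7 − 6 = 1, and the invariant factors of ∂_1 are all 1, so H_0 = Z.

(K is a triangulation of a wedge of 3 circles.)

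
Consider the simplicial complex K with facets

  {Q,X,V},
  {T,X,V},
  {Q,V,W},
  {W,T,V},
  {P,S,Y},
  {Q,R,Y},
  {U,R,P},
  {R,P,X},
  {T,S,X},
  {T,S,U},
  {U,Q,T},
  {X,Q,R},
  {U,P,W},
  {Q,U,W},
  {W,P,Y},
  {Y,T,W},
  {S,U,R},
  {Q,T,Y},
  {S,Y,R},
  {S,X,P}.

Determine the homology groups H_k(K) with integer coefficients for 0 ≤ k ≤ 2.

Fix the vertex order P < Q < R < S < T < U < V < W < X < Y and write every simplex with vertices in increasing order. Then dim K = 2 and the simplices of K are:

  0-simplices (10): P, Q, R, S, T, U, V, W, X, Y
  1-simplices (30): PR, PS, PU, PW, PX, PY, QR, QT, QU, QV, QW, QX, QY, RS, RU, RX, RY, ST, SU, SX, SY, TU, TV, TW, TX, TY, UW, VW, VX, WY
  2-simplices (20): PRU, PRX, PSX, PSY, PUW, PWY, QRX, QRY, QTU, QTY, QUW, QVW, QVX, RSU, RSY, STU, STX, TVW, TVX, TWY

Hence C_0 ≅ Z^10, C_1 ≅ Z^30, C_2 ≅ Z^20.

∂_1: C_1 → C_0 is given by ∂[p,q] = [q] − [p]. For instance
  ∂PU = U − P.
The 10×30 boundary matrix has rank 9 and Smith normal form diag(1,1,1,1,1,1,1,1,1).

∂_2: C_2 → C_1 sends each 2-simplex [p,q,r] to [q,r] − [p,r] + [p,q]. For instance
  ∂RSU = SU − RU + RS,
  ∂QRY = RY − QY + QR.
The resulting 30×20 matrix has rank 20, and its Smith normal form has invariant factors (1,1,1,1,1,1,1,1,1,1,1,1,1,1,1,1,1,1,1,2).

From H_k ≅ ker(∂_k) / im(∂_{k+1}) we obtain:

  H_0: rank C_0 − rank ∂_1 = 10 − 9 = 1, and the invariant factors of ∂_1 are all 1, so H_0 = Z.
  H_1: rank ker ∂_1 − rank ∂_2 = (30 − 9) − 20 = 1, and ∂_2 has invariant factor 2 > 1, so H_1 = Z ⊕ Z_2.
  H_2: rank ker ∂_2 − rank ∂_3 = (20 − 20) − 0 = 0, and there is no ∂_3, so H_2 = 0.

As a check, the Euler characteristic is 10 − 30 + 20 = 0, which agrees with 1 − 1 + 0 = 0.

H_0 ≅ Z,  H_1 ≅ Z ⊕ Z_2,  H_2 = 0.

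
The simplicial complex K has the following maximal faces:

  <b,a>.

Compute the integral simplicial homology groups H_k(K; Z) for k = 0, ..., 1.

H_0 = Z,  H_1 = 0.

Order the vertices as a < b. Listing each simplex with vertices in this order, K has dimension 1 with simplices:

  0-simplices (2): a, b
  1-simplices (1): ab

giving chain groups C_0 ≅ Z^2, C_1 ≅ Z^1.

Boundary ∂_1: C_1 → C_0 is given by ∂[p,q] = [q] − [p]. For instance
  ∂ab = b − a.
This gives a 2×1 integer matrix of rank 1; reducing to Smith normal form yields diagonal entries (1).

Now H_k = ker ∂_k / im ∂_{k+1}, so:

  H_0: rank C_0 − rank ∂_1 = 2 − 1 = 1, and the invariant factors of ∂_1 are all 1, so H_0 ≅ Z.
  H_1: rank ker ∂_1 − rank ∂_2 = (1 − 1) − 0 = 0, and there is no ∂_2, so H_1 ≅ 0.

As a check, the Euler characteristic is 2 − 1 = 1, which agrees with 1 − 0 = 1.
(K is a triangulation of the 1-simplex.)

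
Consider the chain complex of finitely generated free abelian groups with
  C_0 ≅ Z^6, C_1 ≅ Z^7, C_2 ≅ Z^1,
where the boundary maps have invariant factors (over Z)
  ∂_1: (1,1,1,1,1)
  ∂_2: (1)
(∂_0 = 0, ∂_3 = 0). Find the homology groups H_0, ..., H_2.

H_0: b_0 = 6 − 0 − 5 = 1; torsion from ∂_1 factors > 1: none. So H_0 = Z.
H_1: b_1 = 7 − 5 − 1 = 1; torsion from ∂_2 factors > 1: none. So H_1 = Z.
H_2: b_2 = 1 − 1 − 0 = 0; torsion from ∂_3 factors > 1: none. So H_2 = 0.

H_0 = Z,  H_1 = Z,  H_2 = 0.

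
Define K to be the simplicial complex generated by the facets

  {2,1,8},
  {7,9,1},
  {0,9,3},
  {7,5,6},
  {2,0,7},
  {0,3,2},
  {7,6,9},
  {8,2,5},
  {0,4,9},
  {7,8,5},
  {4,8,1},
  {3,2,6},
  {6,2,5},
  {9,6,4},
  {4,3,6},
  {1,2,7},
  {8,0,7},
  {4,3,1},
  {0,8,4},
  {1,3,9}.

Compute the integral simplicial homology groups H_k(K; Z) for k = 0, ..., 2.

H_0 = Z,  H_1 = Z ⊕ Z/2Z,  H_2 = 0.

K has 10 vertices, 30 edges, 20 triangles.
rank ∂_0 = 0, rank ∂_1 = 9 ⇒ b_0 = 10 − 0 − 9 = 1; all invariant factors of ∂_1 are 1 so no torsion. So H_0 = Z.
rank ∂_1 = 9, rank ∂_2 = 20 ⇒ b_1 = 30 − 9 − 20 = 1; ∂_2 has invariant factor(s) [2] giving torsion. So H_1 = Z ⊕ Z/2Z.
rank ∂_2 = 20, rank ∂_3 = 0 ⇒ b_2 = 20 − 20 − 0 = 0. So H_2 = 0.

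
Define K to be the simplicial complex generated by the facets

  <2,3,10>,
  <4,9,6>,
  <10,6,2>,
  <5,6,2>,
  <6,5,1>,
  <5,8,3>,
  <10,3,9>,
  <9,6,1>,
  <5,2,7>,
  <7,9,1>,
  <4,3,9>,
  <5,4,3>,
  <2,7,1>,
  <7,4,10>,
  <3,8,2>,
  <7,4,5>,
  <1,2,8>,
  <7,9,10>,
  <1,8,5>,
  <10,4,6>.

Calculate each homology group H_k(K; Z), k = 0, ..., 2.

H_0 = Z,  H_1 = Z ⊕ Z/2,  H_2 = 0.

K has 10 vertices, 30 edges, 20 triangles.
rank ∂_0 = 0, rank ∂_1 = 9 ⇒ b_0 = 10 − 0 − 9 = 1; all invariant factors of ∂_1 are 1 so no torsion. So H_0 ≅ Z.
rank ∂_1 = 9, rank ∂_2 = 20 ⇒ b_1 = 30 − 9 − 20 = 1; ∂_2 has invariant factor(s) [2] giving torsion. So H_1 ≅ Z ⊕ Z/2.
rank ∂_2 = 20, rank ∂_3 = 0 ⇒ b_2 = 20 − 20 − 0 = 0. So H_2 ≅ 0.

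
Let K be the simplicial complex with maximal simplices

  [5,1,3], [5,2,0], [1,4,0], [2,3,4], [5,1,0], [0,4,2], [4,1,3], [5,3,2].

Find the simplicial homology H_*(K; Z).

H_0 ≅ Z,  H_1 = 0,  H_2 ≅ Z.

Order the vertices as 0 < 1 < 2 < 3 < 4 < 5. Listing each simplex with vertices in this order, K has dimension 2 with simplices:

  0-simplices (6): [0], [1], [2], [3], [4], [5]
  1-simplices (12): [0,1], [0,2], [0,4], [0,5], [1,3], [1,4], [1,5], [2,3], [2,4], [2,5], [3,4], [3,5]
  2-simplices (8): [0,1,4], [0,1,5], [0,2,4], [0,2,5], [1,3,4], [1,3,5], [2,3,4], [2,3,5]

giving chain groups C_0 ≅ Z^6, C_1 ≅ Z^12, C_2 ≅ Z^8.

The boundary map ∂_1: C_1 → C_0 sends each edge [p,q] (with p < q) to q − p.
The resulting 6×12 matrix has rank 5, and its Smith normal form has invariant factors (1,1,1,1,1).

∂_2: C_2 → C_1 sends each 2-simplex [p,q,r] to [q,r] − [p,r] + [p,q]. For instance
  ∂[0,2,5] = [2,5] − [0,5] + [0,2],
  ∂[2,3,5] = [3,5] − [2,5] + [2,3].
The 12×8 boundary matrix has rank 7 and Smith normal form diag(1,1,1,1,1,1,1).

Now H_k = ker ∂_k / im ∂_{k+1}, so:

  H_0: rank C_0 − rank ∂_1 = 6 − 5 = 1, and the invariant factors of ∂_1 are all 1, so H_0 = Z.
  H_1: rank ker ∂_1 − rank ∂_2 = (12 − 5) − 7 = 0, and the invariant factors of ∂_2 are all 1, so H_1 = 0.
  H_2: rank ker ∂_2 − rank ∂_3 = (8 − 7) − 0 = 1, and there is no ∂_3, so H_2 = Z.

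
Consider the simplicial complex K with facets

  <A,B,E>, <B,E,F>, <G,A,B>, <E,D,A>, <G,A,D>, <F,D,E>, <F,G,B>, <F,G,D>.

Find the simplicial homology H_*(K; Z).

H_0 ≅ Z,  H_1 = 0,  H_2 ≅ Z.

Order the vertices as A < B < D < E < F < G. Listing each simplex with vertices in this order, K has dimension 2 with simplices:

  0-simplices (6): A, B, D, E, F, G
  1-simplices (12): AB, AD, AE, AG, BE, BF, BG, DE, DF, DG, EF, FG
  2-simplices (8): ABE, ABG, ADE, ADG, BEF, BFG, DEF, DFG

Hence C_0 ≅ Z^6, C_1 ≅ Z^12, C_2 ≅ Z^8.

∂_1: C_1 → C_0 maps an edge to its endpoints' difference, ∂[p,q] = q − p.
The 6×12 boundary matrix has rank 5 and Smith normal form diag(1,1,1,1,1).

∂_2: C_2 → C_1 sends each 2-simplex [p,q,r] to [q,r] − [p,r] + [p,q]. For instance
  ∂ABE = BE − AE + AB,
  ∂BEF = EF − BF + BE.
The 12×8 boundary matrix has rank 7 and Smith normal form diag(1,1,1,1,1,1,1).

Computing H_k = (kernel of ∂_k) / (image of ∂_{k+1}):

  H_0: rank C_0 − rank ∂_1 = 6 − 5 = 1, and the invariant factors of ∂_1 are all 1, so H_0 = Z.
  H_1: rank ker ∂_1 − rank ∂_2 = (12 − 5) − 7 = 0, and the invariant factors of ∂_2 are all 1, so H_1 = 0.
  H_2: rank ker ∂_2 − rank ∂_3 = (8 − 7) − 0 = 1, and there is no ∂_3, so H_2 = Z.

As a check, the Euler characteristic is 6 − 12 + 8 = 2, which agrees with 1 − 0 + 1 = 2.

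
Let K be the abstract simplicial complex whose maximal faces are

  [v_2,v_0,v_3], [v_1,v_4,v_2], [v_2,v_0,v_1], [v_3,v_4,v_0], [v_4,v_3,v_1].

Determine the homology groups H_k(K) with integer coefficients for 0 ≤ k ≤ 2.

H_0 = Z,  H_1 = Z,  H_2 = 0.

Take the total order v_0 < v_1 < v_2 < v_3 < v_4 on the vertex set. Then K (dimension 2) consists of the simplices:

  0-simplices (5): [v_0], [v_1], [v_2], [v_3], [v_4]
  1-simplices (10): [v_0,v_1], [v_0,v_2], [v_0,v_3], [v_0,v_4], [v_1,v_2], [v_1,v_3], [v_1,v_4], [v_2,v_3], [v_2,v_4], [v_3,v_4]
  2-simplices (5): [v_0,v_1,v_2], [v_0,v_2,v_3], [v_0,v_3,v_4], [v_1,v_2,v_4], [v_1,v_3,v_4]

Hence C_0 ≅ Z^5, C_1 ≅ Z^10, C_2 ≅ Z^5.

Boundary ∂_1: C_1 → C_0 maps an edge to its endpoints' difference, ∂[p,q] = q − p. For instance
  ∂[v_0,v_4] = [v_4] − [v_0].
This gives a 5×10 integer matrix of rank 4; reducing to Smith normal form yields diagonal entries (1,1,1,1).

Boundary ∂_2: C_2 → C_1 acts by ∂[p,q,r] = [q,r] − [p,r] + [p,q]. For instance
  ∂[v_1,v_3,v_4] = [v_3,v_4] − [v_1,v_4] + [v_1,v_3],
  ∂[v_1,v_2,v_4] = [v_2,v_4] − [v_1,v_4] + [v_1,v_2].
As a 10×5 matrix over Z this has rank 5, with invariant factors (1,1,1,1,1).

Computing H_k = (kernel of ∂_k) / (image of ∂_{k+1}):

  H_0: rank C_0 − rank ∂_1 = 5 − 4 = 1, and the invariant factors of ∂_1 are all 1, so H_0 = Z.
  H_1: rank ker ∂_1 − rank ∂_2 = (10 − 4) − 5 = 1, and the invariant factors of ∂_2 are all 1, so H_1 = Z.
  H_2: rank ker ∂_2 − rank ∂_3 = (5 − 5) − 0 = 0, and there is no ∂_3, so H_2 = 0.

As a check, the Euler characteristic is 5 − 10 + 5 = 0, which agrees with 1 − 1 + 0 = 0.
(K is a triangulation of the Möbius band.)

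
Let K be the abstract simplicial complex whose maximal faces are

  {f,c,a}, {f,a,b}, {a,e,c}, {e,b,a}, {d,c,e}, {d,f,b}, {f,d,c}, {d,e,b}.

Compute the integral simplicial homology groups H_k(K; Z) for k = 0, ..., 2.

Take the total order a < b < c < d < e < f on the vertex set. Then K (dimension 2) consists of the simplices:

  0-simplices (6): a, b, c, d, e, f
  1-simplices (12): ab, ac, ae, af, bd, be, bf, cd, ce, cf, de, df
  2-simplices (8): abe, abf, ace, acf, bde, bdf, cde, cdf

giving chain groups C_0 ≅ Z^6, C_1 ≅ Z^12, C_2 ≅ Z^8.

∂_1: C_1 → C_0 sends each edge [p,q] (with p < q) to q − p. For instance
  ∂ab = b − a.
The resulting 6×12 matrix has rank 5, and its Smith normal form has invariant factors (1,1,1,1,1).

The boundary map ∂_2: C_2 → C_1 maps a triangle to the signed sum of its edges. For instance
  ∂bdf = df − bf + bd,
  ∂cdf = df − cf + cd.
As a 12×8 matrix over Z this has rank 7, with invariant factors (1,1,1,1,1,1,1).

Now H_k = ker ∂_k / im ∂_{k+1}, so:

  H_0: rank C_0 − rank ∂_1 = 6 − 5 = 1, and the invariant factors of ∂_1 are all 1, so H_0 = Z.
  H_1: rank ker ∂_1 − rank ∂_2 = (12 − 5) − 7 = 0, and the invariant factors of ∂_2 are all 1, so H_1 = 0.
  H_2: rank ker ∂_2 − rank ∂_3 = (8 − 7) − 0 = 1, and there is no ∂_3, so H_2 = Z.

(K is a triangulation of the 2-sphere S^2.)

H_0 ≅ Z,  H_1 = 0,  H_2 ≅ Z.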